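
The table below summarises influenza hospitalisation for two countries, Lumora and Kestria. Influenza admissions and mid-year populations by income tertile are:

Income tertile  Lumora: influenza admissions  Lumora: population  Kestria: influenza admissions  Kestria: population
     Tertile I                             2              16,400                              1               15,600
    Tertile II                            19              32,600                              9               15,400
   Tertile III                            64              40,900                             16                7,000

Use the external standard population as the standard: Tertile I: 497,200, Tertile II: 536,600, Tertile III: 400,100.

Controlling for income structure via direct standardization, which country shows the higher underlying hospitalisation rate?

Kestria

Income-specific rates per 100,000 for Lumora: 12.20, 58.28, 156.48.
For Kestria: 6.41, 58.44, 228.57.
Standard total = 1,433,900; weights = 0.3467, 0.3742, 0.2790.
Lumora: 0.3467×12.20 + 0.3742×58.28 + 0.2790×156.48 = 69.7015 per 100,000.
Kestria: 0.3467×6.41 + 0.3742×58.44 + 0.2790×228.57 = 87.8711 per 100,000.
The crude rates (94.55 vs 68.42) would put Lumora higher, but that reflects its income composition; once standardized to a common income structure, Kestria has the higher underlying rate.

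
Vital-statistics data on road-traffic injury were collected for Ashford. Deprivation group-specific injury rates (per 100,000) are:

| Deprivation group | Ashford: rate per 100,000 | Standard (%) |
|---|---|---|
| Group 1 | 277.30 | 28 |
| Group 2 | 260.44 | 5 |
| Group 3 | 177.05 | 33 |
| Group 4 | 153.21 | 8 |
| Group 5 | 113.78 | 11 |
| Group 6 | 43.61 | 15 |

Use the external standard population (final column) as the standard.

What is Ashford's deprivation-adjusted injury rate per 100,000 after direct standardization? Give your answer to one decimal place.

Standard weights: 0.28, 0.05, 0.33, 0.08, 0.11, 0.15.
Standardized rate: 0.2800×277.30 + 0.0500×260.44 + 0.3300×177.05 + 0.0800×153.21 + 0.1100×113.78 + 0.1500×43.61 = 180.4066 per 100,000.

180.4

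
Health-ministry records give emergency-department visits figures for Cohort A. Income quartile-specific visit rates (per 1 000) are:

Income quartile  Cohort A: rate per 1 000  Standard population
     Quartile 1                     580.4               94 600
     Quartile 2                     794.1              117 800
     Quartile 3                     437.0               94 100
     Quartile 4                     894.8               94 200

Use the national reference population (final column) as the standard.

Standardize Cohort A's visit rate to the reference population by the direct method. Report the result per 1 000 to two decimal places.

683.46

Standard total = 400 700; weights = 0.2361, 0.2940, 0.2348, 0.2351.
Standardized rate: 0.2361×580.4 + 0.2940×794.1 + 0.2348×437.0 + 0.2351×894.8 = 683.4606 per 1 000.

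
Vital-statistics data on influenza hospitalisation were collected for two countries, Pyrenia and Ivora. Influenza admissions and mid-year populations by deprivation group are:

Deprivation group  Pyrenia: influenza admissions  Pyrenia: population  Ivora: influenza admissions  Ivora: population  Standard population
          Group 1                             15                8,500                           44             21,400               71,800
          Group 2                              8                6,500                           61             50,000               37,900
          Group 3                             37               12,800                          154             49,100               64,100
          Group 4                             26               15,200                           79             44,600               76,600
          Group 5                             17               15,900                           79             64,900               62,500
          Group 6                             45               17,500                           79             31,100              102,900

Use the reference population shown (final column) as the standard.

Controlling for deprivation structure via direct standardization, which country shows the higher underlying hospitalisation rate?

Deprivation-specific rates per 100,000 for Pyrenia: 176.47, 123.08, 289.06, 171.05, 106.92, 257.14.
For Ivora: 205.61, 122.00, 313.65, 177.13, 121.73, 254.02.
Standard total = 415,800; weights = 0.1727, 0.0911, 0.1542, 0.1842, 0.1503, 0.2475.
Pyrenia: 0.1727×176.47 + 0.0911×123.08 + 0.1542×289.06 + 0.1842×171.05 + 0.1503×106.92 + 0.2475×257.14 = 197.4727 per 100,000.
Ivora: 0.1727×205.61 + 0.0911×122.00 + 0.1542×313.65 + 0.1842×177.13 + 0.1503×121.73 + 0.2475×254.02 = 208.7679 per 100,000.
The crude rates (193.72 vs 189.97) would put Pyrenia higher, but that reflects its deprivation composition; once standardized to a common deprivation structure, Ivora has the higher underlying rate.

Ivora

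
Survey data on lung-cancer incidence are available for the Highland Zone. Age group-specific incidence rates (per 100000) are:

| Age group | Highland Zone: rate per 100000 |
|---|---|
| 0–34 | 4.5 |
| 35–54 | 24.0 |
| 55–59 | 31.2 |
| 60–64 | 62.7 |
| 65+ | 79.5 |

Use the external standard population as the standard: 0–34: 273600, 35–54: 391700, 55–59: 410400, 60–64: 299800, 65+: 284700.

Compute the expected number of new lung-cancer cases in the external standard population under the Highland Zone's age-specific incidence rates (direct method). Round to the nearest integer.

Expected new lung-cancer cases = Σ (standard pop × age-specific rate ÷ 100000)
= 273600×4.5/100000 + 391700×24.0/100000 + 410400×31.2/100000 + 299800×62.7/100000 + 284700×79.5/100000
= 12.31 + 94.01 + 128.04 + 187.97 + 226.34 = 648.68.

649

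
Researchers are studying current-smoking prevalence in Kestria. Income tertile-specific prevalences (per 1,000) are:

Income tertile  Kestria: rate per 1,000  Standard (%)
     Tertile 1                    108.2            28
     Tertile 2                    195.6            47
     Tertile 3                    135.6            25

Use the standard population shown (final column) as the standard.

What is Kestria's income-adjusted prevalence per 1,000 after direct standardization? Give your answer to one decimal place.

Standard weights: 0.28, 0.47, 0.25.
Standardized rate: 0.2800×108.2 + 0.4700×195.6 + 0.2500×135.6 = 156.1280 per 1,000.

156.1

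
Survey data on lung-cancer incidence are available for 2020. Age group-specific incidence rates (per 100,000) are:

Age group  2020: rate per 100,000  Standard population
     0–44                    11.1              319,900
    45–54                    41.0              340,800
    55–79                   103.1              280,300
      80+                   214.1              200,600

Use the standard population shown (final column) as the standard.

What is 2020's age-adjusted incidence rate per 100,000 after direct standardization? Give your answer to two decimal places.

Standard total = 1,141,600; weights = 0.2802, 0.2985, 0.2455, 0.1757.
Standardized rate: 0.2802×11.1 + 0.2985×41.0 + 0.2455×103.1 + 0.1757×214.1 = 78.2858 per 100,000.

78.29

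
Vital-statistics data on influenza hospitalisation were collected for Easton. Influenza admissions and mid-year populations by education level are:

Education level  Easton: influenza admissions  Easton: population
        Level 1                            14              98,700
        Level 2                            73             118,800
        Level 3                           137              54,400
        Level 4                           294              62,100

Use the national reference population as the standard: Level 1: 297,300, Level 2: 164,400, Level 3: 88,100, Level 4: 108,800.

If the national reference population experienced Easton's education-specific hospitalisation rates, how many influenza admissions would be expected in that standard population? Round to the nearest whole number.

Education-specific rates per 100,000 for Easton: 14.18, 61.45, 251.84, 473.43.
Expected influenza admissions = Σ (standard pop × education-specific rate ÷ 100,000)
= 297,300×14.18/100,000 + 164,400×61.45/100,000 + 88,100×251.84/100,000 + 108,800×473.43/100,000
= 42.17 + 101.02 + 221.87 + 515.09 = 880.15.

880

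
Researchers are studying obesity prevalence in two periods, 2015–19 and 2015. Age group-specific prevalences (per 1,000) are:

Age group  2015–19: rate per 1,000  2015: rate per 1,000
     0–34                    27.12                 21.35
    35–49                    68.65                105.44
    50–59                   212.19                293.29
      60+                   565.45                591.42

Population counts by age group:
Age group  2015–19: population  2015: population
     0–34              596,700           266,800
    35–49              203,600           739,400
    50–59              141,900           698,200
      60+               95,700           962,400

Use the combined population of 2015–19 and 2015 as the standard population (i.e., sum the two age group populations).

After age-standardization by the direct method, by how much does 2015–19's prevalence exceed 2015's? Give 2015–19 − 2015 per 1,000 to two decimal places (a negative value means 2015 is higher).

Combined standard total = 3,704,700; weights = 0.2331, 0.2545, 0.2268, 0.2856.
2015–19: 0.2331×27.12 + 0.2545×68.65 + 0.2268×212.19 + 0.2856×565.45 = 233.4112 per 1,000.
2015: 0.2331×21.35 + 0.2545×105.44 + 0.2268×293.29 + 0.2856×591.42 = 267.2389 per 1,000.
Difference = 233.4112 − 267.2389 = -33.8277.

-33.83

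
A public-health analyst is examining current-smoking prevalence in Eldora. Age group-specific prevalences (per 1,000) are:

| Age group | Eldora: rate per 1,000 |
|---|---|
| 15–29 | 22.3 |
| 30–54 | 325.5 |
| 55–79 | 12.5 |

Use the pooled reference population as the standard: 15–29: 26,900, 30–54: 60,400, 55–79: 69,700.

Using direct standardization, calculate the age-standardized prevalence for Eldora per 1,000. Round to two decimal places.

Standard total = 157,000; weights = 0.1713, 0.3847, 0.4439.
Standardized rate: 0.1713×22.3 + 0.3847×325.5 + 0.4439×12.5 = 134.5944 per 1,000.

134.59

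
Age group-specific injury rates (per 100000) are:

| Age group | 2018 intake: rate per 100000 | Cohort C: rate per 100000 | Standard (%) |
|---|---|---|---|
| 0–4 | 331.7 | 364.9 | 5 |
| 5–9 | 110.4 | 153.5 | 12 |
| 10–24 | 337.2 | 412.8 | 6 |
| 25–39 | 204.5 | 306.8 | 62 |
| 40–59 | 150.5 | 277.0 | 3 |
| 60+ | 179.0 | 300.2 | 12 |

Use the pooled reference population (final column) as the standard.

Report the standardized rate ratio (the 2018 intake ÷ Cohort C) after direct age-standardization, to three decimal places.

Standard weights: 0.05, 0.12, 0.06, 0.62, 0.03, 0.12.
The 2018 intake: 0.0500×331.7 + 0.1200×110.4 + 0.0600×337.2 + 0.6200×204.5 + 0.0300×150.5 + 0.1200×179.0 = 202.8500 per 100000.
Cohort C: 0.0500×364.9 + 0.1200×153.5 + 0.0600×412.8 + 0.6200×306.8 + 0.0300×277.0 + 0.1200×300.2 = 295.9830 per 100000.
Ratio = 202.8500 ÷ 295.9830 = 0.68534.

0.685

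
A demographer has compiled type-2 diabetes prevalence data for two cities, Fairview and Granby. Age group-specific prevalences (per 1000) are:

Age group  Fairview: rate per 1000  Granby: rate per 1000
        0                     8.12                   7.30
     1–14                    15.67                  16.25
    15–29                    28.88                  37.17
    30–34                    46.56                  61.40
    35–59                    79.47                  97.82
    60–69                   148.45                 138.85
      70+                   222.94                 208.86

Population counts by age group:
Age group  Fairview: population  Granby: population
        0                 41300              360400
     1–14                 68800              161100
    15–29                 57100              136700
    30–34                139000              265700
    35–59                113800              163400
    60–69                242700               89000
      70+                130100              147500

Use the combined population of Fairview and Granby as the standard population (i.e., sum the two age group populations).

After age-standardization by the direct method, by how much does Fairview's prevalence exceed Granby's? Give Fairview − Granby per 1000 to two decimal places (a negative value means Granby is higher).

Combined standard total = 2116600; weights = 0.1898, 0.1086, 0.0916, 0.1912, 0.1310, 0.1567, 0.1312.
Fairview: 0.1898×8.12 + 0.1086×15.67 + 0.0916×28.88 + 0.1912×46.56 + 0.1310×79.47 + 0.1567×148.45 + 0.1312×222.94 = 77.7011 per 1000.
Granby: 0.1898×7.30 + 0.1086×16.25 + 0.0916×37.17 + 0.1912×61.40 + 0.1310×97.82 + 0.1567×138.85 + 0.1312×208.86 = 80.2571 per 1000.
Difference = 77.7011 − 80.2571 = -2.5560.

-2.56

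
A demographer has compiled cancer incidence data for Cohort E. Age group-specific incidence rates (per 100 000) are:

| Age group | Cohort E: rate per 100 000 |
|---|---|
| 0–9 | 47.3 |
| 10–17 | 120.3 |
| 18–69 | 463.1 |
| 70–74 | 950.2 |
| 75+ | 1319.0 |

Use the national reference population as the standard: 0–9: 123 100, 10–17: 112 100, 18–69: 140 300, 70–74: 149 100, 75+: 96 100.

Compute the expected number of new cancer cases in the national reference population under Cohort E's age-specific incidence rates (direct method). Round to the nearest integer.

3527

Expected new cancer cases = Σ (standard pop × age-specific rate ÷ 100 000)
= 123 100×47.3/100 000 + 112 100×120.3/100 000 + 140 300×463.1/100 000 + 149 100×950.2/100 000 + 96 100×1319.0/100 000
= 58.23 + 134.86 + 649.73 + 1416.75 + 1267.56 = 3527.12.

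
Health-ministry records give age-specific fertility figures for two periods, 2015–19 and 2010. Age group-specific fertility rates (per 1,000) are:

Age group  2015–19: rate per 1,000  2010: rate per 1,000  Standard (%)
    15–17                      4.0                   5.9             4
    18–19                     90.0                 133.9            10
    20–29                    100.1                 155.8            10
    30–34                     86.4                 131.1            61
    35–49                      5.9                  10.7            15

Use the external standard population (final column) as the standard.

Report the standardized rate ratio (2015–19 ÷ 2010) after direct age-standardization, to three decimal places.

0.657

Standard weights: 0.04, 0.10, 0.10, 0.61, 0.15.
2015–19: 0.0400×4.0 + 0.1000×90.0 + 0.1000×100.1 + 0.6100×86.4 + 0.1500×5.9 = 72.7590 per 1,000.
2010: 0.0400×5.9 + 0.1000×133.9 + 0.1000×155.8 + 0.6100×131.1 + 0.1500×10.7 = 110.7820 per 1,000.
Ratio = 72.7590 ÷ 110.7820 = 0.65678.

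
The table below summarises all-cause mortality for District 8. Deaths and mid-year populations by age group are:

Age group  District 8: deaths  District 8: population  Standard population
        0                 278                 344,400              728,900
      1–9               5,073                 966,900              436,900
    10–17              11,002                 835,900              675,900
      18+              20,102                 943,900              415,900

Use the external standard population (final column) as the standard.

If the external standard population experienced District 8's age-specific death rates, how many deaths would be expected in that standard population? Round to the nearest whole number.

Age-specific rates per 1,000 for District 8: 0.807, 5.247, 13.162, 21.297.
Expected deaths = Σ (standard pop × age-specific rate ÷ 1,000)
= 728,900×0.807/1,000 + 436,900×5.247/1,000 + 675,900×13.162/1,000 + 415,900×21.297/1,000
= 588.37 + 2292.27 + 8896.10 + 8857.32 = 20634.06.

20634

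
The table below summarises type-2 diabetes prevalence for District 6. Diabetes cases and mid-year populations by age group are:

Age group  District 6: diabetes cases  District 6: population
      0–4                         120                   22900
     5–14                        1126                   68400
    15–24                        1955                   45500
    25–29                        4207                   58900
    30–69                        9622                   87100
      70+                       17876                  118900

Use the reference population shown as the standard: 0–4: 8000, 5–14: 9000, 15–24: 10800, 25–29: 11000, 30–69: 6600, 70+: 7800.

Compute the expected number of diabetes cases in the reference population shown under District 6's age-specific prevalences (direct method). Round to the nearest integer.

Age-specific rates per 1000 for District 6: 5.240, 16.462, 42.967, 71.426, 110.471, 150.345.
Expected diabetes cases = Σ (standard pop × age-specific rate ÷ 1000)
= 8000×5.240/1000 + 9000×16.462/1000 + 10800×42.967/1000 + 11000×71.426/1000 + 6600×110.471/1000 + 7800×150.345/1000
= 41.92 + 148.16 + 464.04 + 785.69 + 729.11 + 1172.69 = 3341.61.

3342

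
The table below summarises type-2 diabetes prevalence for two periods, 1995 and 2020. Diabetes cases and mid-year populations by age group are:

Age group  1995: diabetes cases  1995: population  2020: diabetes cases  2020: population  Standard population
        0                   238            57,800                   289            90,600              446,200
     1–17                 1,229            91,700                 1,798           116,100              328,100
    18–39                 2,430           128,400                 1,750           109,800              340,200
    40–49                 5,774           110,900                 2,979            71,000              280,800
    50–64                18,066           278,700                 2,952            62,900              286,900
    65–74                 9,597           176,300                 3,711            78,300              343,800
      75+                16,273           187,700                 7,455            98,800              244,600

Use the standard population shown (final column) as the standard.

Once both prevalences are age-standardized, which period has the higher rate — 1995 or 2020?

Age-specific rates per 1,000 for 1995: 4.118, 13.402, 18.925, 52.065, 64.822, 54.436, 86.697.
For 2020: 3.190, 15.487, 15.938, 41.958, 46.932, 47.395, 75.455.
Standard total = 2,270,600; weights = 0.1965, 0.1445, 0.1498, 0.1237, 0.1264, 0.1514, 0.1077.
1995: 0.1965×4.118 + 0.1445×13.402 + 0.1498×18.925 + 0.1237×52.065 + 0.1264×64.822 + 0.1514×54.436 + 0.1077×86.697 = 37.7924 per 1,000.
2020: 0.1965×3.190 + 0.1445×15.487 + 0.1498×15.938 + 0.1237×41.958 + 0.1264×46.932 + 0.1514×47.395 + 0.1077×75.455 = 31.6761 per 1,000.

1995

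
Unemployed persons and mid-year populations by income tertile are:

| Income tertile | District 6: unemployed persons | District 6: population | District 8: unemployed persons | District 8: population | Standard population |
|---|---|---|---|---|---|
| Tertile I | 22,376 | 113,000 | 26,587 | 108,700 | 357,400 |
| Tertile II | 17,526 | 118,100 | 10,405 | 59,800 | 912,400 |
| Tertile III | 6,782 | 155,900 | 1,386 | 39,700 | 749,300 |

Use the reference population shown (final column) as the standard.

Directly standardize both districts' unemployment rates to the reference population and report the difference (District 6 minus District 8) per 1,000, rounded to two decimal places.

Income-specific rates per 1,000 for District 6: 198.018, 148.400, 43.502.
For District 8: 244.591, 173.997, 34.912.
Standard total = 2,019,100; weights = 0.1770, 0.4519, 0.3711.
District 6: 0.1770×198.018 + 0.4519×148.400 + 0.3711×43.502 = 118.2545 per 1,000.
District 8: 0.1770×244.591 + 0.4519×173.997 + 0.3711×34.912 = 134.8773 per 1,000.
Difference = 118.2545 − 134.8773 = -16.6228.

-16.62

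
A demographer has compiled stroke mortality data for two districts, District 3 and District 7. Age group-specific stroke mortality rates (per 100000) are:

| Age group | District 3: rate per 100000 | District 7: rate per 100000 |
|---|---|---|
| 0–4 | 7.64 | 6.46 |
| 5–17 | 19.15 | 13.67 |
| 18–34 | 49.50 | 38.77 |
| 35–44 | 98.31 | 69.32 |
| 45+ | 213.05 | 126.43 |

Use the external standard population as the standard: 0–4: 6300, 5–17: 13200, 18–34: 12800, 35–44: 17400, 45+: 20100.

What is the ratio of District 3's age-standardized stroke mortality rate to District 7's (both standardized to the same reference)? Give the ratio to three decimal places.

Standard total = 69800; weights = 0.0903, 0.1891, 0.1834, 0.2493, 0.2880.
District 3: 0.0903×7.64 + 0.1891×19.15 + 0.1834×49.50 + 0.2493×98.31 + 0.2880×213.05 = 99.2466 per 100000.
District 7: 0.0903×6.46 + 0.1891×13.67 + 0.1834×38.77 + 0.2493×69.32 + 0.2880×126.43 = 63.9657 per 100000.
Ratio = 99.2466 ÷ 63.9657 = 1.55156.

1.552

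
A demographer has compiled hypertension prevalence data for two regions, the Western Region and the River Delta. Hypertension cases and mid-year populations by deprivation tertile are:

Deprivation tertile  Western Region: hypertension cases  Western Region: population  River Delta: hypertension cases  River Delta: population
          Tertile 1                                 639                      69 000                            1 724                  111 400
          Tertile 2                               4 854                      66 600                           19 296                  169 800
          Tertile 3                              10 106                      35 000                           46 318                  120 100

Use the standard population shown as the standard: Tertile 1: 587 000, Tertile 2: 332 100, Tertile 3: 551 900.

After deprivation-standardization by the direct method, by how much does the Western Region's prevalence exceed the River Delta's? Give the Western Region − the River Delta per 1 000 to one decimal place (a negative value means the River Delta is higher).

Deprivation-specific rates per 1 000 for the Western Region: 9.261, 72.883, 288.743.
For the River Delta: 15.476, 113.640, 385.662.
Standard total = 1 471 000; weights = 0.3990, 0.2258, 0.3752.
The Western Region: 0.3990×9.261 + 0.2258×72.883 + 0.3752×288.743 = 128.4825 per 1 000.
The River Delta: 0.3990×15.476 + 0.2258×113.640 + 0.3752×385.662 = 176.5267 per 1 000.
Difference = 128.4825 − 176.5267 = -48.0442.

-48.0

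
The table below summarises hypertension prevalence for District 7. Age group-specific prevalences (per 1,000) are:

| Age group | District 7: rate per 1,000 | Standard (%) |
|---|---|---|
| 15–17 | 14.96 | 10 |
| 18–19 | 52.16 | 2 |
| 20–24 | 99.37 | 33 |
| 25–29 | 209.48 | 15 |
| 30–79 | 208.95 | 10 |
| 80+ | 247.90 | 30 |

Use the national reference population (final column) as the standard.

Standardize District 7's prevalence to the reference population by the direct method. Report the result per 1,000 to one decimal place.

Standard weights: 0.10, 0.02, 0.33, 0.15, 0.10, 0.30.
Standardized rate: 0.1000×14.96 + 0.0200×52.16 + 0.3300×99.37 + 0.1500×209.48 + 0.1000×208.95 + 0.3000×247.90 = 162.0183 per 1,000.

162.0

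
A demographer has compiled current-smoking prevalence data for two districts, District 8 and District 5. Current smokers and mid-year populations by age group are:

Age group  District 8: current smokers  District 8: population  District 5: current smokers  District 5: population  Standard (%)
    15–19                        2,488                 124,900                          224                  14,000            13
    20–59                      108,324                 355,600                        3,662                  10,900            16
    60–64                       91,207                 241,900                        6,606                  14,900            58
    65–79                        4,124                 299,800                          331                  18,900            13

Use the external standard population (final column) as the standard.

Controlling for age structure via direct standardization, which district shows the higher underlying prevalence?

District 5

Age-specific rates per 1,000 for District 8: 19.920, 304.623, 377.044, 13.756.
For District 5: 16.000, 335.963, 443.356, 17.513.
Standard weights: 0.13, 0.16, 0.58, 0.13.
District 8: 0.1300×19.920 + 0.1600×304.623 + 0.5800×377.044 + 0.1300×13.756 = 271.8032 per 1,000.
District 5: 0.1300×16.000 + 0.1600×335.963 + 0.5800×443.356 + 0.1300×17.513 = 315.2572 per 1,000.
The crude rates (201.67 vs 184.38) would put District 8 higher, but that reflects its age composition; once standardized to a common age structure, District 5 has the higher underlying rate.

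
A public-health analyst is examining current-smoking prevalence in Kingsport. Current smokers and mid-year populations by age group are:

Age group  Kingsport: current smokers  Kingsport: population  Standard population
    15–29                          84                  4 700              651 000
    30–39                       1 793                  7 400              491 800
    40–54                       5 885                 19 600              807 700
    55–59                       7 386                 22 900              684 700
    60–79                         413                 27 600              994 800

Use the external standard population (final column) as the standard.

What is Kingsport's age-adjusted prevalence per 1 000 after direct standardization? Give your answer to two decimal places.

167.78

Age-specific rates per 1 000 for Kingsport: 17.872, 242.297, 300.255, 322.533, 14.964.
Standard total = 3 630 000; weights = 0.1793, 0.1355, 0.2225, 0.1886, 0.2740.
Standardized rate: 0.1793×17.872 + 0.1355×242.297 + 0.2225×300.255 + 0.1886×322.533 + 0.2740×14.964 = 167.7788 per 1 000.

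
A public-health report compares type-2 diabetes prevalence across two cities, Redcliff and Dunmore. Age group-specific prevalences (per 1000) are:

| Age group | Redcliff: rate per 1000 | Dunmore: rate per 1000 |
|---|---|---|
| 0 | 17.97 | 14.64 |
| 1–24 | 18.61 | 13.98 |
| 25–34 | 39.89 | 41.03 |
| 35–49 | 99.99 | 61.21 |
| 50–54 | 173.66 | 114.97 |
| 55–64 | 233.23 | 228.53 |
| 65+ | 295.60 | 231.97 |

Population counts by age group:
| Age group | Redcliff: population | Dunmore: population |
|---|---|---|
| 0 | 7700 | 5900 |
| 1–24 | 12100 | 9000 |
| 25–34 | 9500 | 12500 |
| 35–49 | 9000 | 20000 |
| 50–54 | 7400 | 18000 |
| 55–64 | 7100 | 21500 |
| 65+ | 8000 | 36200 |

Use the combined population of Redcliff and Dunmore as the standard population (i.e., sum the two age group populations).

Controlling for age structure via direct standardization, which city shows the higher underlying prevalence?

Redcliff

Combined standard total = 183900; weights = 0.0740, 0.1147, 0.1196, 0.1577, 0.1381, 0.1555, 0.2403.
Redcliff: 0.0740×17.97 + 0.1147×18.61 + 0.1196×39.89 + 0.1577×99.99 + 0.1381×173.66 + 0.1555×233.23 + 0.2403×295.60 = 155.3084 per 1000.
Dunmore: 0.0740×14.64 + 0.1147×13.98 + 0.1196×41.03 + 0.1577×61.21 + 0.1381×114.97 + 0.1555×228.53 + 0.2403×231.97 = 124.4214 per 1000.
The crude rates (114.28 vs 140.78) would put Dunmore higher, but that reflects its age composition; once standardized to a common age structure, Redcliff has the higher underlying rate.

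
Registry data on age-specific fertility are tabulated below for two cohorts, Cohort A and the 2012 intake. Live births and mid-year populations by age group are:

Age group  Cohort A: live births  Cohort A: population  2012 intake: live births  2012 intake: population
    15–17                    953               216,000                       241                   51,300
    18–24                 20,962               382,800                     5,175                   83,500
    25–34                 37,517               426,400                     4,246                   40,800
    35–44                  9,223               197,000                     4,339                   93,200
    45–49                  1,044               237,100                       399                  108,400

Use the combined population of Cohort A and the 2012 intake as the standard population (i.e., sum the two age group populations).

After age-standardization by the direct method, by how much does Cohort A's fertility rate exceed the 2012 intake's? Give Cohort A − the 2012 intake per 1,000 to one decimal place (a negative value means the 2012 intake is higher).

Age-specific rates per 1,000 for Cohort A: 4.412, 54.760, 87.985, 46.817, 4.403.
For the 2012 intake: 4.698, 61.976, 104.069, 46.556, 3.681.
Combined standard total = 1,836,500; weights = 0.1455, 0.2539, 0.2544, 0.1580, 0.1881.
Cohort A: 0.1455×4.412 + 0.2539×54.760 + 0.2544×87.985 + 0.1580×46.817 + 0.1881×4.403 = 45.1556 per 1,000.
The 2012 intake: 0.1455×4.698 + 0.2539×61.976 + 0.2544×104.069 + 0.1580×46.556 + 0.1881×3.681 = 50.9438 per 1,000.
Difference = 45.1556 − 50.9438 = -5.7882.

-5.8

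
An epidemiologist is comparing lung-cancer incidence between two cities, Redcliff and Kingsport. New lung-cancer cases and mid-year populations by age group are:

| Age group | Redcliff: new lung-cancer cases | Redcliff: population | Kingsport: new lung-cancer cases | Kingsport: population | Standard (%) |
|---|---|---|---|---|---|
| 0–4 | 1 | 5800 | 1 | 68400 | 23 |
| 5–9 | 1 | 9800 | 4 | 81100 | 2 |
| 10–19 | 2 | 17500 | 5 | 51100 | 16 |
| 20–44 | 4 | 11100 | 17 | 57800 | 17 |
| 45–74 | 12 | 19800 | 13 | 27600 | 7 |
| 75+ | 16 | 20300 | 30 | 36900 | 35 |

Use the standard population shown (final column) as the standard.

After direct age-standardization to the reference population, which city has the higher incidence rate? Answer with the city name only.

Redcliff

Age-specific rates per 100000 for Redcliff: 17.24, 10.20, 11.43, 36.04, 60.61, 78.82.
For Kingsport: 1.46, 4.93, 9.78, 29.41, 47.10, 81.30.
Standard weights: 0.23, 0.02, 0.16, 0.17, 0.07, 0.35.
Redcliff: 0.2300×17.24 + 0.0200×10.20 + 0.1600×11.43 + 0.1700×36.04 + 0.0700×60.61 + 0.3500×78.82 = 43.9529 per 100000.
Kingsport: 0.2300×1.46 + 0.0200×4.93 + 0.1600×9.78 + 0.1700×29.41 + 0.0700×47.10 + 0.3500×81.30 = 38.7528 per 100000.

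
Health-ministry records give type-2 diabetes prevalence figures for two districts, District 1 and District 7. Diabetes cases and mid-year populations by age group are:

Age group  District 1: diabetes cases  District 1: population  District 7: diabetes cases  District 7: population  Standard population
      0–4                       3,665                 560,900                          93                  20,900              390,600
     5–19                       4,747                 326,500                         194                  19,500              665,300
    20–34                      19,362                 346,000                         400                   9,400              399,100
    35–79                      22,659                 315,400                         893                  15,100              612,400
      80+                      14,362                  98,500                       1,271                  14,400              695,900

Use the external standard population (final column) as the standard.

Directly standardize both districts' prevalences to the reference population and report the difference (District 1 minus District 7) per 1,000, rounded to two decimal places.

Age-specific rates per 1,000 for District 1: 6.534, 14.539, 55.960, 71.842, 145.807.
For District 7: 4.450, 9.949, 42.553, 59.139, 88.264.
Standard total = 2,763,300; weights = 0.1414, 0.2408, 0.1444, 0.2216, 0.2518.
District 1: 0.1414×6.534 + 0.2408×14.539 + 0.1444×55.960 + 0.2216×71.842 + 0.2518×145.807 = 65.1474 per 1,000.
District 7: 0.1414×4.450 + 0.2408×9.949 + 0.1444×42.553 + 0.2216×59.139 + 0.2518×88.264 = 44.5046 per 1,000.
Difference = 65.1474 − 44.5046 = 20.6428.

20.64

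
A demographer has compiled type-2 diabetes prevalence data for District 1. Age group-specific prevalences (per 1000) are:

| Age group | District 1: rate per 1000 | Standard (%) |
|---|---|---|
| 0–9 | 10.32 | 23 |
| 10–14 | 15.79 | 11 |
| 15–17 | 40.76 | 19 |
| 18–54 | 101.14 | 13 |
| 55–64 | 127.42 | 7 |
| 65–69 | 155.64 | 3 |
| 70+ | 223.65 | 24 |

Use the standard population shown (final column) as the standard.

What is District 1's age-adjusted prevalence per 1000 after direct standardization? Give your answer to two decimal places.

Standard weights: 0.23, 0.11, 0.19, 0.13, 0.07, 0.03, 0.24.
Standardized rate: 0.2300×10.32 + 0.1100×15.79 + 0.1900×40.76 + 0.1300×101.14 + 0.0700×127.42 + 0.0300×155.64 + 0.2400×223.65 = 92.2677 per 1000.

92.27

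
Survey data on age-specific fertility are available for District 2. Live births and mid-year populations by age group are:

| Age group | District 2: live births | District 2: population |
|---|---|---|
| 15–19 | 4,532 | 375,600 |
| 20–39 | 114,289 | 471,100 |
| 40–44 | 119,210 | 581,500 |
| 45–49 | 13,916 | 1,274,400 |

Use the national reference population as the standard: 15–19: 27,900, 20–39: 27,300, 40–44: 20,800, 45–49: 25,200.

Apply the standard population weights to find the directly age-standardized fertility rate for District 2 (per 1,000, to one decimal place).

113.6

Age-specific rates per 1,000 for District 2: 12.066, 242.600, 205.004, 10.920.
Standard total = 101,200; weights = 0.2757, 0.2698, 0.2055, 0.2490.
Standardized rate: 0.2757×12.066 + 0.2698×242.600 + 0.2055×205.004 + 0.2490×10.920 = 113.6254 per 1,000.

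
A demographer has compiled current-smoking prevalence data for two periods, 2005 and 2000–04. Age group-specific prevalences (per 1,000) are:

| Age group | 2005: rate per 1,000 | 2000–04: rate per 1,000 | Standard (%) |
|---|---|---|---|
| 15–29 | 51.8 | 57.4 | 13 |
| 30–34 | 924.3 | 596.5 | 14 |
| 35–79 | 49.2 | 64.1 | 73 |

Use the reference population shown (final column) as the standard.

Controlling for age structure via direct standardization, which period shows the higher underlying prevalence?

2005

Standard weights: 0.13, 0.14, 0.73.
2005: 0.1300×51.8 + 0.1400×924.3 + 0.7300×49.2 = 172.0520 per 1,000.
2000–04: 0.1300×57.4 + 0.1400×596.5 + 0.7300×64.1 = 137.7650 per 1,000.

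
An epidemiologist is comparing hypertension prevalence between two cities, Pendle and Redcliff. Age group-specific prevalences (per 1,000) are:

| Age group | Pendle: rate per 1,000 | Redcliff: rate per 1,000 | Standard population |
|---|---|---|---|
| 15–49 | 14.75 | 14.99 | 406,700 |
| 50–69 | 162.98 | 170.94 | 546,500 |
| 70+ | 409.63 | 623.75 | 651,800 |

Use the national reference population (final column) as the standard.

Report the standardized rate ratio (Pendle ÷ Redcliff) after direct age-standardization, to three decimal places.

0.715

Standard total = 1,605,000; weights = 0.2534, 0.3405, 0.4061.
Pendle: 0.2534×14.75 + 0.3405×162.98 + 0.4061×409.63 = 225.5852 per 1,000.
Redcliff: 0.2534×14.99 + 0.3405×170.94 + 0.4061×623.75 = 315.3118 per 1,000.
Ratio = 225.5852 ÷ 315.3118 = 0.71544.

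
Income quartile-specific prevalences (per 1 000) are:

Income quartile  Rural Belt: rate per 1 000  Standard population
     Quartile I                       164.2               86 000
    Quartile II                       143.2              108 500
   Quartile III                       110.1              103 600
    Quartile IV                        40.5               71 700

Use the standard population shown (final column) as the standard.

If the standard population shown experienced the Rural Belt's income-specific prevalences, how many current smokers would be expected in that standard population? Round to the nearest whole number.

Expected current smokers = Σ (standard pop × income-specific rate ÷ 1 000)
= 86 000×164.2/1 000 + 108 500×143.2/1 000 + 103 600×110.1/1 000 + 71 700×40.5/1 000
= 14121.20 + 15537.20 + 11406.36 + 2903.85 = 43968.61.

43969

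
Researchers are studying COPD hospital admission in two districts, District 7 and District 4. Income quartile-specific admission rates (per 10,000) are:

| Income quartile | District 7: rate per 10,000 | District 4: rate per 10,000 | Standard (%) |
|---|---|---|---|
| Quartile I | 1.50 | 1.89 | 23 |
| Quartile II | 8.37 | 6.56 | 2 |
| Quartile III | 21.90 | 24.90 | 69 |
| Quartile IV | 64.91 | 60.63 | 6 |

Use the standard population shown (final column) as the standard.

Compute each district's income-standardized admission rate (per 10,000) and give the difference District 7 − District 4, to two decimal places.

-1.87

Standard weights: 0.23, 0.02, 0.69, 0.06.
District 7: 0.2300×1.50 + 0.0200×8.37 + 0.6900×21.90 + 0.0600×64.91 = 19.5180 per 10,000.
District 4: 0.2300×1.89 + 0.0200×6.56 + 0.6900×24.90 + 0.0600×60.63 = 21.3847 per 10,000.
Difference = 19.5180 − 21.3847 = -1.8667.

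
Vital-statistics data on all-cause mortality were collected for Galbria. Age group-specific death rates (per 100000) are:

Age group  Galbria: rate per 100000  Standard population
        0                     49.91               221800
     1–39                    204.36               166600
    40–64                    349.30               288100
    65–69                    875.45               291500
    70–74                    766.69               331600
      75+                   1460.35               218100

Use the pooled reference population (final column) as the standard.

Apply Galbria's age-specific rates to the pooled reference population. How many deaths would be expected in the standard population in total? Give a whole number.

Expected deaths = Σ (standard pop × age-specific rate ÷ 100000)
= 221800×49.91/100000 + 166600×204.36/100000 + 288100×349.30/100000 + 291500×875.45/100000 + 331600×766.69/100000 + 218100×1460.35/100000
= 110.70 + 340.46 + 1006.33 + 2551.94 + 2542.34 + 3185.02 = 9736.80.

9737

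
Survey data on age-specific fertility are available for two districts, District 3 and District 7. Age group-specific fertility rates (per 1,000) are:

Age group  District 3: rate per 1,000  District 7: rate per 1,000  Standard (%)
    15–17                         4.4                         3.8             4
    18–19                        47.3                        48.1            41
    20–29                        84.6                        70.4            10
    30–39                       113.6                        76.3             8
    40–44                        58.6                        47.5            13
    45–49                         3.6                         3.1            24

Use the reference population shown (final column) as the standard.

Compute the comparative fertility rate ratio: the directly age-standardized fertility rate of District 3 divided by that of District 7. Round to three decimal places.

Standard weights: 0.04, 0.41, 0.10, 0.08, 0.13, 0.24.
District 3: 0.0400×4.4 + 0.4100×47.3 + 0.1000×84.6 + 0.0800×113.6 + 0.1300×58.6 + 0.2400×3.6 = 45.5990 per 1,000.
District 7: 0.0400×3.8 + 0.4100×48.1 + 0.1000×70.4 + 0.0800×76.3 + 0.1300×47.5 + 0.2400×3.1 = 39.9360 per 1,000.
Ratio = 45.5990 ÷ 39.9360 = 1.14180.

1.142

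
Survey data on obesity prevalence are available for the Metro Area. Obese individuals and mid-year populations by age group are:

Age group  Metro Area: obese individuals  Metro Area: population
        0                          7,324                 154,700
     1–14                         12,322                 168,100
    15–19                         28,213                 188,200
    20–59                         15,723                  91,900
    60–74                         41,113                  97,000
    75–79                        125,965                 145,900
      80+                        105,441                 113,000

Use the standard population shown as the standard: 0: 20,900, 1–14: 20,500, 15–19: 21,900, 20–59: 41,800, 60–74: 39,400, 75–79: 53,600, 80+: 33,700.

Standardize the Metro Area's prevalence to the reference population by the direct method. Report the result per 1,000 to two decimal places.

Age-specific rates per 1,000 for the Metro Area: 47.343, 73.302, 149.910, 171.088, 423.845, 863.365, 933.106.
Standard total = 231,800; weights = 0.0902, 0.0884, 0.0945, 0.1803, 0.1700, 0.2312, 0.1454.
Standardized rate: 0.0902×47.343 + 0.0884×73.302 + 0.0945×149.910 + 0.1803×171.088 + 0.1700×423.845 + 0.2312×863.365 + 0.1454×933.106 = 463.1071 per 1,000.

463.11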